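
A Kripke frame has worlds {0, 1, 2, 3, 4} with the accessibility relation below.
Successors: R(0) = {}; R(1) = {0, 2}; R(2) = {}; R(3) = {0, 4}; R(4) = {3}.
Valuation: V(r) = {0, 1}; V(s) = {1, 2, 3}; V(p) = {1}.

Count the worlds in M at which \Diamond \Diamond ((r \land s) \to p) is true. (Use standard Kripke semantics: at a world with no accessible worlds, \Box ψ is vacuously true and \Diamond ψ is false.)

2

Let φ = \Diamond \Diamond ((r \land s) \to p). Evaluate φ at each world:
  0 (successors ∅): φ is false.
  1 (successors {0, 2}): φ is false.
  2 (successors ∅): φ is false.
  3 (successors {0, 4}): φ is true.
  4 (successors {3}): φ is true.
For instance, at 3:
  At 3: \Diamond \Diamond ((r \land s) \to p) requires \Diamond ((r \land s) \to p) at some successor in {0, 4}.
    \Diamond ((r \land s) \to p) holds at 4, so \Diamond \Diamond ((r \land s) \to p) is true at 3.
      At 4: \Diamond ((r \land s) \to p) requires (r \land s) \to p at some successor in {3}.
        (r \land s) \to p holds at 3, so \Diamond ((r \land s) \to p) is true at 4.
Satisfying worlds: {3, 4}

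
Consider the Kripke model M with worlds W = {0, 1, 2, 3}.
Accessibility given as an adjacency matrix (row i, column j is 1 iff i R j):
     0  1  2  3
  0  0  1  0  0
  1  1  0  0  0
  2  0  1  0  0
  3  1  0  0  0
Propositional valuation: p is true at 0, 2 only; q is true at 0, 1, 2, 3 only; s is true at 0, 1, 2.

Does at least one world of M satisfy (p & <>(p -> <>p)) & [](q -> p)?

No

Let φ = (p & <>(p -> <>p)) & [](q -> p). Evaluate φ at each world:
  0 (successors {1}): φ is false.
  1 (successors {0}): φ is false.
  2 (successors {1}): φ is false.
  3 (successors {0}): φ is false.
For instance, at 2:
  At 2: p & <>(p -> <>p) is true, [](q -> p) is false, so (p & <>(p -> <>p)) & [](q -> p) is false.
    At 2: p is true, <>(p -> <>p) is true, so p & <>(p -> <>p) is true.
      At 2: <>(p -> <>p) requires p -> <>p at some successor in {1}.
        p -> <>p holds at 1, so <>(p -> <>p) is true at 2.
    At 2: [](q -> p) requires q -> p at every successor {1}.
      q -> p fails at 1, so [](q -> p) is false at 2.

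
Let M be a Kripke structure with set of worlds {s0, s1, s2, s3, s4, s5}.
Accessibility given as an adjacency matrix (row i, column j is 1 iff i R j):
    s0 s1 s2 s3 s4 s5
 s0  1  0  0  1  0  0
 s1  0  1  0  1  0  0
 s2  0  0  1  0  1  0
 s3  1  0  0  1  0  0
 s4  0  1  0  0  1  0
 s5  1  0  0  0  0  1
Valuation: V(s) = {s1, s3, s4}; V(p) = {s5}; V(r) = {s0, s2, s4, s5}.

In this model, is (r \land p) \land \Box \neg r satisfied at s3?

No

At s3: r \land p is false, \Box \neg r is false, so (r \land p) \land \Box \neg r is false.
  At s3: \Box \neg r requires \neg r at every successor {s0, s3}.
    \neg r fails at s0, so \Box \neg r is false at s3.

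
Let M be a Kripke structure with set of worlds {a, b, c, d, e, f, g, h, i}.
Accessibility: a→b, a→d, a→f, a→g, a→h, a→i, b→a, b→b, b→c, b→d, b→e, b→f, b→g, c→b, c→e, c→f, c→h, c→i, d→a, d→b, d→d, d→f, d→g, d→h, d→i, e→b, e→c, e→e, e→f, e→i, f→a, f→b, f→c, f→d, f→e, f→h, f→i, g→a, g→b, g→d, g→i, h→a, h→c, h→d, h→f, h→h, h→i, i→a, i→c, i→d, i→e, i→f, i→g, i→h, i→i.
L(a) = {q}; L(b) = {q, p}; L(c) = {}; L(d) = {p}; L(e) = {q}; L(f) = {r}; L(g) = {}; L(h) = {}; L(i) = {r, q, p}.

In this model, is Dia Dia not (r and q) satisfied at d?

Yes

At d: Dia Dia not (r and q) requires Dia not (r and q) at some successor in {a, b, d, f, g, h, i}.
  Dia not (r and q) holds at a, so Dia Dia not (r and q) is true at d.
    At a: Dia not (r and q) requires not (r and q) at some successor in {b, d, f, g, h, i}.
      not (r and q) holds at b, so Dia not (r and q) is true at a.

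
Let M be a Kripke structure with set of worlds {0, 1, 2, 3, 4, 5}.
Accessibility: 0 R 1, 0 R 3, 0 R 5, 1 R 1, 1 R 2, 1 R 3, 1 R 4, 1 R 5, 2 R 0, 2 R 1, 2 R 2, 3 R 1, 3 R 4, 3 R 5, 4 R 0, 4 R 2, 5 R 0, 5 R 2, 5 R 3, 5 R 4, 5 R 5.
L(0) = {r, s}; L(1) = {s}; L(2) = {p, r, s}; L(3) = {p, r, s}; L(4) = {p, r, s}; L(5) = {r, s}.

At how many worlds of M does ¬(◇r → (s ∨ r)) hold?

0

Recall that ◇ψ holds at a world iff ψ holds at some accessible world.
Let φ = ¬(◇r → (s ∨ r)). Evaluate φ at each world:
  0 (successors {1, 3, 5}): φ is false.
  1 (successors {1, 2, 3, 4, 5}): φ is false.
  2 (successors {0, 1, 2}): φ is false.
  3 (successors {1, 4, 5}): φ is false.
  4 (successors {0, 2}): φ is false.
  5 (successors {0, 2, 3, 4, 5}): φ is false.
For instance, at 1:
  At 1: ◇r → (s ∨ r) is true, so ¬(◇r → (s ∨ r)) is false.
    At 1: ◇r is true, s ∨ r is true, so ◇r → (s ∨ r) is true.
      At 1: ◇r requires r at some successor in {1, 2, 3, 4, 5}.
        r holds at 2, so ◇r is true at 1.
Satisfying worlds: none.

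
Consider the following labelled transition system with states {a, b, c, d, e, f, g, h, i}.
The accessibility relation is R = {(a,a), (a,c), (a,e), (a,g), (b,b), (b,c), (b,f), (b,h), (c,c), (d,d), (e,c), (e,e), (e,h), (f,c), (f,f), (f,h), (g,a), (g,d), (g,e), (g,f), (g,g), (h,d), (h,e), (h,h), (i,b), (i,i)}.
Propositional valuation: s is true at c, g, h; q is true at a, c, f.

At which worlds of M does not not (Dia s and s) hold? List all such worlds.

c, g, h

Recall that Dia ψ holds at a world iff ψ holds at some accessible world.
Let φ = not not (Dia s and s). Evaluate φ at each world:
  a (successors {a, c, e, g}): φ is false.
  b (successors {b, c, f, h}): φ is false.
  c (successors {c}): φ is true.
  d (successors {d}): φ is false.
  e (successors {c, e, h}): φ is false.
  f (successors {c, f, h}): φ is false.
  g (successors {a, d, e, f, g}): φ is true.
  h (successors {d, e, h}): φ is true.
  i (successors {b, i}): φ is false.
For instance, at h:
  At h: not (Dia s and s) is false, so not not (Dia s and s) is true.
    At h: Dia s and s is true, so not (Dia s and s) is false.
      At h: Dia s is true, s is true, so Dia s and s is true.
Satisfying worlds: {c, g, h}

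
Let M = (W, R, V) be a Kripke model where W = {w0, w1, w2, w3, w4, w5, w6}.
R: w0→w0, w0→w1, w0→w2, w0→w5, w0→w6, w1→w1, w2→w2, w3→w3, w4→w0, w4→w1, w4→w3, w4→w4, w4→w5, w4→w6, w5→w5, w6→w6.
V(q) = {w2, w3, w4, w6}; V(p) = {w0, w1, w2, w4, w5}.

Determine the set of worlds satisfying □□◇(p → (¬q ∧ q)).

w3, w6

Let φ = □□◇(p → (¬q ∧ q)). Evaluate φ at each world:
  w0 (successors {w0, w1, w2, w5, w6}): φ is false.
  w1 (successors {w1}): φ is false.
  w2 (successors {w2}): φ is false.
  w3 (successors {w3}): φ is true.
  w4 (successors {w0, w1, w3, w4, w5, w6}): φ is false.
  w5 (successors {w5}): φ is false.
  w6 (successors {w6}): φ is true.
For instance, at w6:
  At w6: □□◇(p → (¬q ∧ q)) requires □◇(p → (¬q ∧ q)) at every successor {w6}.
      At w6: □◇(p → (¬q ∧ q)) requires ◇(p → (¬q ∧ q)) at every successor {w6}.
        At w6: ◇(p → (¬q ∧ q)) is true.
      So □◇(p → (¬q ∧ q)) is true at w6.
  So □□◇(p → (¬q ∧ q)) is true at w6.
Satisfying worlds: {w3, w6}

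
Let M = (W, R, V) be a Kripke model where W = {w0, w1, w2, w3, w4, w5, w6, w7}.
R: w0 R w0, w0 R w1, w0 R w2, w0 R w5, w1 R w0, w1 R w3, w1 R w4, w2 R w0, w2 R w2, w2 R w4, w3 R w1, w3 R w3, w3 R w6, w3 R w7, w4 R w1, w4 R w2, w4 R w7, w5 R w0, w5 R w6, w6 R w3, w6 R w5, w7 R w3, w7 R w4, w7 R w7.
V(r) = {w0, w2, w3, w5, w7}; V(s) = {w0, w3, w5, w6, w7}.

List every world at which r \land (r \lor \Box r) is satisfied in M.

Recall that \Box ψ holds at a world iff ψ holds at every accessible world, and \Diamond ψ holds iff ψ holds at some accessible world.
Let φ = r \land (r \lor \Box r). Evaluate φ at each world:
  w0 (successors {w0, w1, w2, w5}): φ is true.
  w1 (successors {w0, w3, w4}): φ is false.
  w2 (successors {w0, w2, w4}): φ is true.
  w3 (successors {w1, w3, w6, w7}): φ is true.
  w4 (successors {w1, w2, w7}): φ is false.
  w5 (successors {w0, w6}): φ is true.
  w6 (successors {w3, w5}): φ is false.
  w7 (successors {w3, w4, w7}): φ is true.
For instance, at w0:
  At w0: r is true, r \lor \Box r is true, so r \land (r \lor \Box r) is true.
    At w0: r is true, \Box r is false, so r \lor \Box r is true.
      At w0: \Box r requires r at every successor {w0, w1, w2, w5}.
        r fails at w1, so \Box r is false at w0.
Satisfying worlds: {w0, w2, w3, w5, w7}

w0, w2, w3, w5, w7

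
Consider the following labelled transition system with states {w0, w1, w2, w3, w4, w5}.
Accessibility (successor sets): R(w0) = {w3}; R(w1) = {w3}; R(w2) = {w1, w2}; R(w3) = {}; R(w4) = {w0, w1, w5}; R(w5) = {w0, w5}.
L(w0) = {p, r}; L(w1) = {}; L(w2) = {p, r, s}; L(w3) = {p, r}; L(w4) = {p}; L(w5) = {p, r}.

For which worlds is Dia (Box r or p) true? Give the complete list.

w0, w1, w2, w4, w5

Recall that Box ψ holds at a world iff ψ holds at every accessible world, and Dia ψ holds iff ψ holds at some accessible world.
Let φ = Dia (Box r or p). Evaluate φ at each world:
  w0 (successors {w3}): φ is true.
  w1 (successors {w3}): φ is true.
  w2 (successors {w1, w2}): φ is true.
  w3 (successors ∅): φ is false.
  w4 (successors {w0, w1, w5}): φ is true.
  w5 (successors {w0, w5}): φ is true.
For instance, at w0:
  At w0: Dia (Box r or p) requires Box r or p at some successor in {w3}.
    Box r or p holds at w3, so Dia (Box r or p) is true at w0.
      At w3: Box r is true, p is true, so Box r or p is true.
Satisfying worlds: {w0, w1, w2, w4, w5}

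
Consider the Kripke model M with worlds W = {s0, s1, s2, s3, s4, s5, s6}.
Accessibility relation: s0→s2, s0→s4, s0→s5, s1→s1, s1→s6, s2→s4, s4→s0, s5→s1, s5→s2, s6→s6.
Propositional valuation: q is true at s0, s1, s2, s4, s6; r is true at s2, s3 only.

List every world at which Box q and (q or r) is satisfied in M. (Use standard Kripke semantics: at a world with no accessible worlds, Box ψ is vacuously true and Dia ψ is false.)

Let φ = Box q and (q or r). Evaluate φ at each world:
  s0 (successors {s2, s4, s5}): φ is false.
  s1 (successors {s1, s6}): φ is true.
  s2 (successors {s4}): φ is true.
  s3 (successors ∅): φ is true.
  s4 (successors {s0}): φ is true.
  s5 (successors {s1, s2}): φ is false.
  s6 (successors {s6}): φ is true.
For instance, at s5:
  At s5: Box q is true, q or r is false, so Box q and (q or r) is false.
    At s5: Box q requires q at every successor {s1, s2}.
      At s1: q is true.
      At s2: q is true.
    So Box q is true at s5.
Satisfying worlds: {s1, s2, s3, s4, s6}

s1, s2, s3, s4, s6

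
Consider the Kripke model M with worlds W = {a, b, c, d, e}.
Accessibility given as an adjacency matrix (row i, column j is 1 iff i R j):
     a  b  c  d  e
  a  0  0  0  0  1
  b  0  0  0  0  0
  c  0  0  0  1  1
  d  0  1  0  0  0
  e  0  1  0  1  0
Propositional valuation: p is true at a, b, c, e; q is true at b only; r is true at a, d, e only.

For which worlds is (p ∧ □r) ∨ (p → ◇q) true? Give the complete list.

a, b, c, d, e

Recall that □ψ holds at a world iff ψ holds at every accessible world, and ◇ψ holds iff ψ holds at some accessible world.
Let φ = (p ∧ □r) ∨ (p → ◇q). Evaluate φ at each world:
  a (successors {e}): φ is true.
  b (successors ∅): φ is true.
  c (successors {d, e}): φ is true.
  d (successors {b}): φ is true.
  e (successors {b, d}): φ is true.
For instance, at e:
  At e: p ∧ □r is false, p → ◇q is true, so (p ∧ □r) ∨ (p → ◇q) is true.
    At e: p is true, □r is false, so p ∧ □r is false.
      At e: □r requires r at every successor {b, d}.
        r fails at b, so □r is false at e.
    At e: p is true, ◇q is true, so p → ◇q is true.
      At e: ◇q requires q at some successor in {b, d}.
        q holds at b, so ◇q is true at e.
Satisfying worlds: {a, b, c, d, e}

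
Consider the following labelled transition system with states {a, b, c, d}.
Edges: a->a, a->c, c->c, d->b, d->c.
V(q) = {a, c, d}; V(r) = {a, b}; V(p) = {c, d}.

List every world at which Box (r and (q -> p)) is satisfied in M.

b

Let φ = Box (r and (q -> p)). Evaluate φ at each world:
  a (successors {a, c}): φ is false.
  b (successors ∅): φ is true.
  c (successors {c}): φ is false.
  d (successors {b, c}): φ is false.
For instance, at a:
  At a: Box (r and (q -> p)) requires r and (q -> p) at every successor {a, c}.
    r and (q -> p) fails at a, so Box (r and (q -> p)) is false at a.
Satisfying worlds: {b}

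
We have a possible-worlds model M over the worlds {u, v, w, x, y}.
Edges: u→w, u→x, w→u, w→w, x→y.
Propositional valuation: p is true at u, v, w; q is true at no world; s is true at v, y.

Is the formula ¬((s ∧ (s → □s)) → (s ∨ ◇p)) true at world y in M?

No

At y: (s ∧ (s → □s)) → (s ∨ ◇p) is true, so ¬((s ∧ (s → □s)) → (s ∨ ◇p)) is false.
  At y: s ∧ (s → □s) is true, s ∨ ◇p is true, so (s ∧ (s → □s)) → (s ∨ ◇p) is true.
    At y: s is true, s → □s is true, so s ∧ (s → □s) is true.
      At y: s is true, □s is true, so s → □s is true.
    At y: s is true, ◇p is false, so s ∨ ◇p is true.
      At y: no accessible worlds, so ◇p is false.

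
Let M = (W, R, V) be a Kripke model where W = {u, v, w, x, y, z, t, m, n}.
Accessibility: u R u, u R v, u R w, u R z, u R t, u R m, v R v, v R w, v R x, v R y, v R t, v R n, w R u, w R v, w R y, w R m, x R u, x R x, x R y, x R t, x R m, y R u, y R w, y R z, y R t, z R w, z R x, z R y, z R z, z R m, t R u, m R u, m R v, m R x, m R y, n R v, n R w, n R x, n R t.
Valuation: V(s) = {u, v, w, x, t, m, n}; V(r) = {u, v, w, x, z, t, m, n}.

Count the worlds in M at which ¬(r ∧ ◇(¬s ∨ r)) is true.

1

Recall that ◇ψ holds at a world iff ψ holds at some accessible world.
Let φ = ¬(r ∧ ◇(¬s ∨ r)). Evaluate φ at each world:
  u (successors {u, v, w, z, t, m}): φ is false.
  v (successors {v, w, x, y, t, n}): φ is false.
  w (successors {u, v, y, m}): φ is false.
  x (successors {u, x, y, t, m}): φ is false.
  y (successors {u, w, z, t}): φ is true.
  z (successors {w, x, y, z, m}): φ is false.
  t (successors {u}): φ is false.
  m (successors {u, v, x, y}): φ is false.
  n (successors {v, w, x, t}): φ is false.
For instance, at u:
  At u: r ∧ ◇(¬s ∨ r) is true, so ¬(r ∧ ◇(¬s ∨ r)) is false.
    At u: r is true, ◇(¬s ∨ r) is true, so r ∧ ◇(¬s ∨ r) is true.
      At u: ◇(¬s ∨ r) requires ¬s ∨ r at some successor in {u, v, w, z, t, m}.
        ¬s ∨ r holds at u, so ◇(¬s ∨ r) is true at u.
Satisfying worlds: {y}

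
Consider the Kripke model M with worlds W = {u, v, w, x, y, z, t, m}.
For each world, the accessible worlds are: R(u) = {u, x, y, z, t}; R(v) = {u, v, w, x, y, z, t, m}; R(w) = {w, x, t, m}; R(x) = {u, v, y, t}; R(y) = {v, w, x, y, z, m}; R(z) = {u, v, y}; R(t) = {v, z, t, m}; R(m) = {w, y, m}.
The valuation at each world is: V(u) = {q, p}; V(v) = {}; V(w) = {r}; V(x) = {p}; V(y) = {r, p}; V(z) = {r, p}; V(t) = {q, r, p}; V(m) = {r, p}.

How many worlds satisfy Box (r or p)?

3

Let φ = Box (r or p). Evaluate φ at each world:
  u (successors {u, x, y, z, t}): φ is true.
  v (successors {u, v, w, x, y, z, t, m}): φ is false.
  w (successors {w, x, t, m}): φ is true.
  x (successors {u, v, y, t}): φ is false.
  y (successors {v, w, x, y, z, m}): φ is false.
  z (successors {u, v, y}): φ is false.
  t (successors {v, z, t, m}): φ is false.
  m (successors {w, y, m}): φ is true.
For instance, at t:
  At t: Box (r or p) requires r or p at every successor {v, z, t, m}.
    r or p fails at v, so Box (r or p) is false at t.
Satisfying worlds: {u, w, m}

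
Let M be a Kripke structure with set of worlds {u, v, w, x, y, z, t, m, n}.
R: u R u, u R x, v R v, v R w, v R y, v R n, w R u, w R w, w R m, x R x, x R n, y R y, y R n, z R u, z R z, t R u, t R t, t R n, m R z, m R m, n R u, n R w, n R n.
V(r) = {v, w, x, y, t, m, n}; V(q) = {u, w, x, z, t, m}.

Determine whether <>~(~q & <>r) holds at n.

Yes

At n: <>~(~q & <>r) requires ~(~q & <>r) at some successor in {u, w, n}.
  ~(~q & <>r) holds at u, so <>~(~q & <>r) is true at n.
    At u: ~q & <>r is false, so ~(~q & <>r) is true.
      At u: ~q is false, <>r is true, so ~q & <>r is false.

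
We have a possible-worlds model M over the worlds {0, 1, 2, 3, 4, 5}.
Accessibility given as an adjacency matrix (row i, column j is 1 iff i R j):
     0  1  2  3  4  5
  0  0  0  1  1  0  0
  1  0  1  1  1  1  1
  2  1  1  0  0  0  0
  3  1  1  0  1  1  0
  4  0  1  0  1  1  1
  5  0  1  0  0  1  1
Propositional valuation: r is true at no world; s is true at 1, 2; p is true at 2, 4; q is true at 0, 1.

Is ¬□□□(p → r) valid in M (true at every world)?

Let φ = ¬□□□(p → r). Evaluate φ at each world:
  0 (successors {2, 3}): φ is true.
  1 (successors {1, 2, 3, 4, 5}): φ is true.
  2 (successors {0, 1}): φ is true.
  3 (successors {0, 1, 3, 4}): φ is true.
  4 (successors {1, 3, 4, 5}): φ is true.
  5 (successors {1, 4, 5}): φ is true.
For instance, at 2:
  At 2: □□□(p → r) is false, so ¬□□□(p → r) is true.
    At 2: □□□(p → r) requires □□(p → r) at every successor {0, 1}.
      □□(p → r) fails at 0, so □□□(p → r) is false at 2.

Yes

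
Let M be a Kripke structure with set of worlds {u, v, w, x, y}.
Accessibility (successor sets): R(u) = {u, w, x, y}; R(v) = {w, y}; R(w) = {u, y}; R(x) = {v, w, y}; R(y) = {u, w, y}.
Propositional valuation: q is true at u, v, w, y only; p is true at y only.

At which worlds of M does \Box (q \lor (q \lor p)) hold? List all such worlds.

v, w, x, y

Recall that \Box ψ holds at a world iff ψ holds at every accessible world, and \Diamond ψ holds iff ψ holds at some accessible world.
Let φ = \Box (q \lor (q \lor p)). Evaluate φ at each world:
  u (successors {u, w, x, y}): φ is false.
  v (successors {w, y}): φ is true.
  w (successors {u, y}): φ is true.
  x (successors {v, w, y}): φ is true.
  y (successors {u, w, y}): φ is true.
For instance, at y:
  At y: \Box (q \lor (q \lor p)) requires q \lor (q \lor p) at every successor {u, w, y}.
    At u: q \lor (q \lor p) is true.
    At w: q \lor (q \lor p) is true.
    At y: q \lor (q \lor p) is true.
  So \Box (q \lor (q \lor p)) is true at y.
Satisfying worlds: {v, w, x, y}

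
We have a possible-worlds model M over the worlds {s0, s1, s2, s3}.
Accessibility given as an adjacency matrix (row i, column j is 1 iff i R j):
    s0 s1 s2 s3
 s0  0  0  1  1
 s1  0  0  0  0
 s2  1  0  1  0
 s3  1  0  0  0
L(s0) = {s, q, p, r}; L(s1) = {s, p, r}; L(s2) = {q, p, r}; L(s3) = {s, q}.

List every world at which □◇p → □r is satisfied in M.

s1, s2, s3

Let φ = □◇p → □r. Evaluate φ at each world:
  s0 (successors {s2, s3}): φ is false.
  s1 (successors ∅): φ is true.
  s2 (successors {s0, s2}): φ is true.
  s3 (successors {s0}): φ is true.
For instance, at s3:
  At s3: □◇p is true, □r is true, so □◇p → □r is true.
    At s3: □◇p requires ◇p at every successor {s0}.
      At s0: ◇p is true.
    So □◇p is true at s3.
    At s3: □r requires r at every successor {s0}.
      At s0: r is true.
    So □r is true at s3.
Satisfying worlds: {s1, s2, s3}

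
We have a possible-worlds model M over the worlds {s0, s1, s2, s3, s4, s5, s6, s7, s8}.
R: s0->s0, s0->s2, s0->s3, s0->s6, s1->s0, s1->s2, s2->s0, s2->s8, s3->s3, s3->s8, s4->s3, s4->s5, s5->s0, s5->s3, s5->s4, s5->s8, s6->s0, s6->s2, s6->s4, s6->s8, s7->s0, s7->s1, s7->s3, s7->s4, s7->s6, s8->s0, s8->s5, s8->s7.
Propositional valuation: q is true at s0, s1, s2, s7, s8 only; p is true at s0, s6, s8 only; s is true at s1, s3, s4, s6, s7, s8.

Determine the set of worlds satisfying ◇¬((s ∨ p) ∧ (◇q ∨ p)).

Let φ = ◇¬((s ∨ p) ∧ (◇q ∨ p)). Evaluate φ at each world:
  s0 (successors {s0, s2, s3, s6}): φ is true.
  s1 (successors {s0, s2}): φ is true.
  s2 (successors {s0, s8}): φ is false.
  s3 (successors {s3, s8}): φ is false.
  s4 (successors {s3, s5}): φ is true.
  s5 (successors {s0, s3, s4, s8}): φ is true.
  s6 (successors {s0, s2, s4, s8}): φ is true.
  s7 (successors {s0, s1, s3, s4, s6}): φ is true.
  s8 (successors {s0, s5, s7}): φ is true.
For instance, at s6:
  At s6: ◇¬((s ∨ p) ∧ (◇q ∨ p)) requires ¬((s ∨ p) ∧ (◇q ∨ p)) at some successor in {s0, s2, s4, s8}.
    ¬((s ∨ p) ∧ (◇q ∨ p)) holds at s2, so ◇¬((s ∨ p) ∧ (◇q ∨ p)) is true at s6.
      At s2: (s ∨ p) ∧ (◇q ∨ p) is false, so ¬((s ∨ p) ∧ (◇q ∨ p)) is true.
Satisfying worlds: {s0, s1, s4, s5, s6, s7, s8}

s0, s1, s4, s5, s6, s7, s8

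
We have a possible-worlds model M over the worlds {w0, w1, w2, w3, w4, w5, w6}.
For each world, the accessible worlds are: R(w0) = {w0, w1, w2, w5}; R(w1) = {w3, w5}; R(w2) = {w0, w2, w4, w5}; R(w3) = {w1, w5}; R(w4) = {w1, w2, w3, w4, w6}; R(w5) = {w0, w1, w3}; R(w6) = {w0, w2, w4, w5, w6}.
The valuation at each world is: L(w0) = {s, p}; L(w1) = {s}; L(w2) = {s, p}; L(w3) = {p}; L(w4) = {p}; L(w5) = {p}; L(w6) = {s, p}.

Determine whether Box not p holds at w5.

No

Recall that Box ψ holds at a world iff ψ holds at every accessible world, and Dia ψ holds iff ψ holds at some accessible world.
At w5: Box not p requires not p at every successor {w0, w1, w3}.
  not p fails at w0, so Box not p is false at w5.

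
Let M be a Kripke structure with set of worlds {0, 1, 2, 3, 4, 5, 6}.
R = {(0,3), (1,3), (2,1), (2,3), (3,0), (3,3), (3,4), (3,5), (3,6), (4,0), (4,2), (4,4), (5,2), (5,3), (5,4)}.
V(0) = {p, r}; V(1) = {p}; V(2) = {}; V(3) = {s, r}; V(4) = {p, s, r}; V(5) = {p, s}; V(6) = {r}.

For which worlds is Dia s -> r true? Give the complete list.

0, 3, 4, 6

Recall that Dia ψ holds at a world iff ψ holds at some accessible world.
Let φ = Dia s -> r. Evaluate φ at each world:
  0 (successors {3}): φ is true.
  1 (successors {3}): φ is false.
  2 (successors {1, 3}): φ is false.
  3 (successors {0, 3, 4, 5, 6}): φ is true.
  4 (successors {0, 2, 4}): φ is true.
  5 (successors {2, 3, 4}): φ is false.
  6 (successors ∅): φ is true.
For instance, at 4:
  At 4: Dia s is true, r is true, so Dia s -> r is true.
    At 4: Dia s requires s at some successor in {0, 2, 4}.
      s holds at 4, so Dia s is true at 4.
Satisfying worlds: {0, 3, 4, 6}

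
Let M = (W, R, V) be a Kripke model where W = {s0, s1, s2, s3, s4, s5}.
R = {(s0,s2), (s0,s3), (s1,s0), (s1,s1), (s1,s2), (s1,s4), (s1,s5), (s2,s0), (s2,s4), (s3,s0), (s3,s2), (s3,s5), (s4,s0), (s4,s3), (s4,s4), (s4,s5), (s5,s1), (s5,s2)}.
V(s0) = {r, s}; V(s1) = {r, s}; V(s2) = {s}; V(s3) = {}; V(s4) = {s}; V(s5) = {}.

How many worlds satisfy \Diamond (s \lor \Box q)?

Recall that \Box ψ holds at a world iff ψ holds at every accessible world, and \Diamond ψ holds iff ψ holds at some accessible world.
Let φ = \Diamond (s \lor \Box q). Evaluate φ at each world:
  s0 (successors {s2, s3}): φ is true.
  s1 (successors {s0, s1, s2, s4, s5}): φ is true.
  s2 (successors {s0, s4}): φ is true.
  s3 (successors {s0, s2, s5}): φ is true.
  s4 (successors {s0, s3, s4, s5}): φ is true.
  s5 (successors {s1, s2}): φ is true.
For instance, at s1:
  At s1: \Diamond (s \lor \Box q) requires s \lor \Box q at some successor in {s0, s1, s2, s4, s5}.
    s \lor \Box q holds at s0, so \Diamond (s \lor \Box q) is true at s1.
      At s0: s is true, \Box q is false, so s \lor \Box q is true.
Satisfying worlds: {s0, s1, s2, s3, s4, s5}

6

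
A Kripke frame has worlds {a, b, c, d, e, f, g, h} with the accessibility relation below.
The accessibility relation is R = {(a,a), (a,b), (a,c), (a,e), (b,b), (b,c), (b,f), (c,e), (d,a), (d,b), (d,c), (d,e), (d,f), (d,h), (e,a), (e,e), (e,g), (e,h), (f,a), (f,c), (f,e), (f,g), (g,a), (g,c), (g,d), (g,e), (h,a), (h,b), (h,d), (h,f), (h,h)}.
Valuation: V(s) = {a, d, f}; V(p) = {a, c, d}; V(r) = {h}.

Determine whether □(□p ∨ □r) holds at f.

No

Recall that □ψ holds at a world iff ψ holds at every accessible world, and ◇ψ holds iff ψ holds at some accessible world.
At f: □(□p ∨ □r) requires □p ∨ □r at every successor {a, c, e, g}.
  □p ∨ □r fails at a, so □(□p ∨ □r) is false at f.
    At a: □p is false, □r is false, so □p ∨ □r is false.
      At a: □p requires p at every successor {a, b, c, e}.
        p fails at b, so □p is false at a.
      At a: □r requires r at every successor {a, b, c, e}.
        r fails at a, so □r is false at a.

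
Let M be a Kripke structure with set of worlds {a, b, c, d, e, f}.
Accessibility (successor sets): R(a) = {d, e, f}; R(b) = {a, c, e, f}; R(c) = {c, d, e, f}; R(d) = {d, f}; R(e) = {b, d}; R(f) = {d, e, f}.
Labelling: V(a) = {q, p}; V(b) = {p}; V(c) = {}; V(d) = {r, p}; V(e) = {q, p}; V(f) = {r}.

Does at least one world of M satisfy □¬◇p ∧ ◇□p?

Let φ = □¬◇p ∧ ◇□p. Evaluate φ at each world:
  a (successors {d, e, f}): φ is false.
  b (successors {a, c, e, f}): φ is false.
  c (successors {c, d, e, f}): φ is false.
  d (successors {d, f}): φ is false.
  e (successors {b, d}): φ is false.
  f (successors {d, e, f}): φ is false.
For instance, at d:
  At d: □¬◇p is false, ◇□p is false, so □¬◇p ∧ ◇□p is false.
    At d: □¬◇p requires ¬◇p at every successor {d, f}.
      ¬◇p fails at d, so □¬◇p is false at d.
    At d: ◇□p requires □p at some successor in {d, f}.
      At d: □p is false.
      At f: □p is false.
    So ◇□p is false at d.

No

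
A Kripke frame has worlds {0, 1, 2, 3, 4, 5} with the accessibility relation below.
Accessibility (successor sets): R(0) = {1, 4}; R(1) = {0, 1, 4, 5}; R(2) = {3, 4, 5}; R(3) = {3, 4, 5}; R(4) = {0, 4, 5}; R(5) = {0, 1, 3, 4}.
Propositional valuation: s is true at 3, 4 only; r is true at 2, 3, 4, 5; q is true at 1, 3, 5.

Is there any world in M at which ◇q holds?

Yes

Let φ = ◇q. Evaluate φ at each world:
  0 (successors {1, 4}): φ is true.
  1 (successors {0, 1, 4, 5}): φ is true.
  2 (successors {3, 4, 5}): φ is true.
  3 (successors {3, 4, 5}): φ is true.
  4 (successors {0, 4, 5}): φ is true.
  5 (successors {0, 1, 3, 4}): φ is true.
Detail at 0 (witness):
  At 0: ◇q requires q at some successor in {1, 4}.
    q holds at 1, so ◇q is true at 0.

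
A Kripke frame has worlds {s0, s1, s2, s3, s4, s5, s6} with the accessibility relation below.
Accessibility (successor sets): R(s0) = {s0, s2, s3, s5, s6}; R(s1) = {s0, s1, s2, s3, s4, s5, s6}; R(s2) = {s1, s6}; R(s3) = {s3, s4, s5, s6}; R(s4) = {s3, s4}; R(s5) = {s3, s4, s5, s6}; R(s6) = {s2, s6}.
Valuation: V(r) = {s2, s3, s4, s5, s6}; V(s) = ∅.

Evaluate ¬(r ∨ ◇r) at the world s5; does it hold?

At s5: r ∨ ◇r is true, so ¬(r ∨ ◇r) is false.
  At s5: r is true, ◇r is true, so r ∨ ◇r is true.
    At s5: ◇r requires r at some successor in {s3, s4, s5, s6}.
      r holds at s3, so ◇r is true at s5.

No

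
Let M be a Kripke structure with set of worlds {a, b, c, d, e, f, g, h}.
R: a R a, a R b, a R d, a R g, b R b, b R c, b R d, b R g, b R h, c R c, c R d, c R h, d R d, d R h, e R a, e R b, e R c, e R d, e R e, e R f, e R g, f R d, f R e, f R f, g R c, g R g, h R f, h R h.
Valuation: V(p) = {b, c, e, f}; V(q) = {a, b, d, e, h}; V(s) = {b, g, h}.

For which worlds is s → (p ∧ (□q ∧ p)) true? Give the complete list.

a, c, d, e, f

Recall that □ψ holds at a world iff ψ holds at every accessible world, and ◇ψ holds iff ψ holds at some accessible world.
Let φ = s → (p ∧ (□q ∧ p)). Evaluate φ at each world:
  a (successors {a, b, d, g}): φ is true.
  b (successors {b, c, d, g, h}): φ is false.
  c (successors {c, d, h}): φ is true.
  d (successors {d, h}): φ is true.
  e (successors {a, b, c, d, e, f, g}): φ is true.
  f (successors {d, e, f}): φ is true.
  g (successors {c, g}): φ is false.
  h (successors {f, h}): φ is false.
For instance, at h:
  At h: s is true, p ∧ (□q ∧ p) is false, so s → (p ∧ (□q ∧ p)) is false.
    At h: p is false, □q ∧ p is false, so p ∧ (□q ∧ p) is false.
      At h: □q is false, p is false, so □q ∧ p is false.
Satisfying worlds: {a, c, d, e, f}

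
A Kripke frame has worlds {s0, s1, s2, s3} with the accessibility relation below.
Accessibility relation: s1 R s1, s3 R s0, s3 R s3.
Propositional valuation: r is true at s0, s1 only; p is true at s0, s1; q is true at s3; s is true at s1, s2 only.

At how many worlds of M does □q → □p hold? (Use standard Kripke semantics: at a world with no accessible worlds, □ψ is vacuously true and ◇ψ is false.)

Recall that □ψ holds at a world iff ψ holds at every accessible world, and ◇ψ holds iff ψ holds at some accessible world.
Let φ = □q → □p. Evaluate φ at each world:
  s0 (successors ∅): φ is true.
  s1 (successors {s1}): φ is true.
  s2 (successors ∅): φ is true.
  s3 (successors {s0, s3}): φ is true.
For instance, at s1:
  At s1: □q is false, □p is true, so □q → □p is true.
    At s1: □q requires q at every successor {s1}.
      q fails at s1, so □q is false at s1.
    At s1: □p requires p at every successor {s1}.
      At s1: p is true.
    So □p is true at s1.
Satisfying worlds: {s0, s1, s2, s3}

4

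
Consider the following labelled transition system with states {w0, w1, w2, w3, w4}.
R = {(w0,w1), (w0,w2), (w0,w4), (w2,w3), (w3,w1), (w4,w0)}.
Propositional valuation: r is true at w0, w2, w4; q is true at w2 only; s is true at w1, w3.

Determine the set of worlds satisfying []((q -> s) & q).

w1

Recall that []ψ holds at a world iff ψ holds at every accessible world, and <>ψ holds iff ψ holds at some accessible world.
Let φ = []((q -> s) & q). Evaluate φ at each world:
  w0 (successors {w1, w2, w4}): φ is false.
  w1 (successors ∅): φ is true.
  w2 (successors {w3}): φ is false.
  w3 (successors {w1}): φ is false.
  w4 (successors {w0}): φ is false.
For instance, at w3:
  At w3: []((q -> s) & q) requires (q -> s) & q at every successor {w1}.
    (q -> s) & q fails at w1, so []((q -> s) & q) is false at w3.
Satisfying worlds: {w1}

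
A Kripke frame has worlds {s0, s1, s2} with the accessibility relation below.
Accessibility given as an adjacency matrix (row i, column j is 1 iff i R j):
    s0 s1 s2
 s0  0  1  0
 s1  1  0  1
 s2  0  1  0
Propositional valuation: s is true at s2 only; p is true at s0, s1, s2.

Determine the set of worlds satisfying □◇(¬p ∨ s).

s0, s2

Let φ = □◇(¬p ∨ s). Evaluate φ at each world:
  s0 (successors {s1}): φ is true.
  s1 (successors {s0, s2}): φ is false.
  s2 (successors {s1}): φ is true.
For instance, at s1:
  At s1: □◇(¬p ∨ s) requires ◇(¬p ∨ s) at every successor {s0, s2}.
    ◇(¬p ∨ s) fails at s0, so □◇(¬p ∨ s) is false at s1.
      At s0: ◇(¬p ∨ s) requires ¬p ∨ s at some successor in {s1}.
        At s1: ¬p ∨ s is false.
      So ◇(¬p ∨ s) is false at s0.
Satisfying worlds: {s0, s2}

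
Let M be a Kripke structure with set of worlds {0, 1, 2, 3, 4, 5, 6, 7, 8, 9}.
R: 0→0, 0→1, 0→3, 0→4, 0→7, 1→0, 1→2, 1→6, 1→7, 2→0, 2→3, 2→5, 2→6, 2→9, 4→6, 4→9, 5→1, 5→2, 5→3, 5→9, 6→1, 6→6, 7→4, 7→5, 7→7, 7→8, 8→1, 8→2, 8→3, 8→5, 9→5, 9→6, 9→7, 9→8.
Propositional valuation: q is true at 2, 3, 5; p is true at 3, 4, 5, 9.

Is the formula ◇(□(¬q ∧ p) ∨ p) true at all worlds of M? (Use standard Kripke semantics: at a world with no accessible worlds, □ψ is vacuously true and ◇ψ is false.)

No

Recall that □ψ holds at a world iff ψ holds at every accessible world, and ◇ψ holds iff ψ holds at some accessible world.
Let φ = ◇(□(¬q ∧ p) ∨ p). Evaluate φ at each world:
  0 (successors {0, 1, 3, 4, 7}): φ is true.
  1 (successors {0, 2, 6, 7}): φ is false.
  2 (successors {0, 3, 5, 6, 9}): φ is true.
  3 (successors ∅): φ is false.
  4 (successors {6, 9}): φ is true.
  5 (successors {1, 2, 3, 9}): φ is true.
  6 (successors {1, 6}): φ is false.
  7 (successors {4, 5, 7, 8}): φ is true.
  8 (successors {1, 2, 3, 5}): φ is true.
  9 (successors {5, 6, 7, 8}): φ is true.
Detail at 1 (counterexample):
  At 1: ◇(□(¬q ∧ p) ∨ p) requires □(¬q ∧ p) ∨ p at some successor in {0, 2, 6, 7}.
    At 0: □(¬q ∧ p) ∨ p is false.
    At 2: □(¬q ∧ p) ∨ p is false.
    At 6: □(¬q ∧ p) ∨ p is false.
    At 7: □(¬q ∧ p) ∨ p is false.
  So ◇(□(¬q ∧ p) ∨ p) is false at 1.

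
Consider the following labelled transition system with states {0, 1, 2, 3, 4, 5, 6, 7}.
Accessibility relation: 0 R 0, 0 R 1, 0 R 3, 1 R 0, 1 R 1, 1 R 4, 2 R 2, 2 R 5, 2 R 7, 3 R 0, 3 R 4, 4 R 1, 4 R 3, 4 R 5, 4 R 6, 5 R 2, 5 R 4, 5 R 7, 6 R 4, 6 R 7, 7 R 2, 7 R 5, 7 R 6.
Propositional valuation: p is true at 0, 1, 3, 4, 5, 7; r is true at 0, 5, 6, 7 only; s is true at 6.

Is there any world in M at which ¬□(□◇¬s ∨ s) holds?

Let φ = ¬□(□◇¬s ∨ s). Evaluate φ at each world:
  0 (successors {0, 1, 3}): φ is false.
  1 (successors {0, 1, 4}): φ is false.
  2 (successors {2, 5, 7}): φ is false.
  3 (successors {0, 4}): φ is false.
  4 (successors {1, 3, 5, 6}): φ is false.
  5 (successors {2, 4, 7}): φ is false.
  6 (successors {4, 7}): φ is false.
  7 (successors {2, 5, 6}): φ is false.
For instance, at 6:
  At 6: □(□◇¬s ∨ s) is true, so ¬□(□◇¬s ∨ s) is false.
    At 6: □(□◇¬s ∨ s) requires □◇¬s ∨ s at every successor {4, 7}.
      At 4: □◇¬s ∨ s is true.
      At 7: □◇¬s ∨ s is true.
    So □(□◇¬s ∨ s) is true at 6.

No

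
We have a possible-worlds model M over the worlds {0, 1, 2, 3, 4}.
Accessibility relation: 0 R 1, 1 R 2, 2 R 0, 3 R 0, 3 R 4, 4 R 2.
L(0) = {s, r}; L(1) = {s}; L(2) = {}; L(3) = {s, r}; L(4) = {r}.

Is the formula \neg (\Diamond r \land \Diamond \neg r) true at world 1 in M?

Yes

At 1: \Diamond r \land \Diamond \neg r is false, so \neg (\Diamond r \land \Diamond \neg r) is true.
  At 1: \Diamond r is false, \Diamond \neg r is true, so \Diamond r \land \Diamond \neg r is false.
    At 1: \Diamond r requires r at some successor in {2}.
      At 2: r is false.
    So \Diamond r is false at 1.
    At 1: \Diamond \neg r requires \neg r at some successor in {2}.
      \neg r holds at 2, so \Diamond \neg r is true at 1.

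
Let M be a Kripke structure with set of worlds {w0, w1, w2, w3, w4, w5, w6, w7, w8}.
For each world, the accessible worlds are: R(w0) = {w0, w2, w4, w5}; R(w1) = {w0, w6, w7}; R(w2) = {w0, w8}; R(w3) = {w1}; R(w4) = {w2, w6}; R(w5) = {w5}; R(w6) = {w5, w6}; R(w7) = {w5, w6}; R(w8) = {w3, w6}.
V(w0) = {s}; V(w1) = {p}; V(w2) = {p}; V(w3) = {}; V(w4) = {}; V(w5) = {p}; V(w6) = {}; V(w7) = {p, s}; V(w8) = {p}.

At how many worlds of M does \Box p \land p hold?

1

Let φ = \Box p \land p. Evaluate φ at each world:
  w0 (successors {w0, w2, w4, w5}): φ is false.
  w1 (successors {w0, w6, w7}): φ is false.
  w2 (successors {w0, w8}): φ is false.
  w3 (successors {w1}): φ is false.
  w4 (successors {w2, w6}): φ is false.
  w5 (successors {w5}): φ is true.
  w6 (successors {w5, w6}): φ is false.
  w7 (successors {w5, w6}): φ is false.
  w8 (successors {w3, w6}): φ is false.
For instance, at w2:
  At w2: \Box p is false, p is true, so \Box p \land p is false.
    At w2: \Box p requires p at every successor {w0, w8}.
      p fails at w0, so \Box p is false at w2.
Satisfying worlds: {w5}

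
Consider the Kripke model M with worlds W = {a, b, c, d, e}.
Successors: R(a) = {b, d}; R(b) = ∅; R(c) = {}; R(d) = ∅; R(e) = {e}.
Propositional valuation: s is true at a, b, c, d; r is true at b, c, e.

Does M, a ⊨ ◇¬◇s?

Yes

At a: ◇¬◇s requires ¬◇s at some successor in {b, d}.
  ¬◇s holds at b, so ◇¬◇s is true at a.
    At b: ◇s is false, so ¬◇s is true.
      At b: no accessible worlds, so ◇s is false.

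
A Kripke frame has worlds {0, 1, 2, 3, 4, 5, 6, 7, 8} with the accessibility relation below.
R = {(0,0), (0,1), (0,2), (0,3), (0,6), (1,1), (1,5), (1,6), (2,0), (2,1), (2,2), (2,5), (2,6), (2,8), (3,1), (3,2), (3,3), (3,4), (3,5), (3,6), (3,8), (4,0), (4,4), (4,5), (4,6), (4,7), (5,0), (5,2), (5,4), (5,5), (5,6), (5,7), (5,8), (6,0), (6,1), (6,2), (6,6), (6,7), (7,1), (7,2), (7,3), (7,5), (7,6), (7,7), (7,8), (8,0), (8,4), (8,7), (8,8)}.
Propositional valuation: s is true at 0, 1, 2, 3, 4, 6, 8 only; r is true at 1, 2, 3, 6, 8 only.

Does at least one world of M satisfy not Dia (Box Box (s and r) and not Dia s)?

Let φ = not Dia (Box Box (s and r) and not Dia s). Evaluate φ at each world:
  0 (successors {0, 1, 2, 3, 6}): φ is true.
  1 (successors {1, 5, 6}): φ is true.
  2 (successors {0, 1, 2, 5, 6, 8}): φ is true.
  3 (successors {1, 2, 3, 4, 5, 6, 8}): φ is true.
  4 (successors {0, 4, 5, 6, 7}): φ is true.
  5 (successors {0, 2, 4, 5, 6, 7, 8}): φ is true.
  6 (successors {0, 1, 2, 6, 7}): φ is true.
  7 (successors {1, 2, 3, 5, 6, 7, 8}): φ is true.
  8 (successors {0, 4, 7, 8}): φ is true.
Detail at 0 (witness):
  At 0: Dia (Box Box (s and r) and not Dia s) is false, so not Dia (Box Box (s and r) and not Dia s) is true.
    At 0: Dia (Box Box (s and r) and not Dia s) requires Box Box (s and r) and not Dia s at some successor in {0, 1, 2, 3, 6}.
      At 0: Box Box (s and r) and not Dia s is false.
      At 1: Box Box (s and r) and not Dia s is false.
      At 2: Box Box (s and r) and not Dia s is false.
      At 3: Box Box (s and r) and not Dia s is false.
      At 6: Box Box (s and r) and not Dia s is false.
    So Dia (Box Box (s and r) and not Dia s) is false at 0.

Yes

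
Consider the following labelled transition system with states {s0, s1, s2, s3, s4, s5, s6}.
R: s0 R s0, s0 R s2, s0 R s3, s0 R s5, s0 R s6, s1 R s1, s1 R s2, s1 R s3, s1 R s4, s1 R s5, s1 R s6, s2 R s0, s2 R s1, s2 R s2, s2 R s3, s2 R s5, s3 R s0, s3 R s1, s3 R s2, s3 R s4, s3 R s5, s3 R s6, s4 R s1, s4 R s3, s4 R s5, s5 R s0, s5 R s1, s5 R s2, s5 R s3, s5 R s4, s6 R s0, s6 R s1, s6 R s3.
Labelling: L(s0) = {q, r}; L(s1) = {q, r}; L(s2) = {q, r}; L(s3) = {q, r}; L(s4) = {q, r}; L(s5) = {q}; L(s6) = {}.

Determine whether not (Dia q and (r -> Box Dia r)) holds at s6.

At s6: Dia q and (r -> Box Dia r) is true, so not (Dia q and (r -> Box Dia r)) is false.
  At s6: Dia q is true, r -> Box Dia r is true, so Dia q and (r -> Box Dia r) is true.
    At s6: Dia q requires q at some successor in {s0, s1, s3}.
      q holds at s0, so Dia q is true at s6.
    At s6: r is false, Box Dia r is true, so r -> Box Dia r is true.
      At s6: Box Dia r requires Dia r at every successor {s0, s1, s3}.
        At s0: Dia r is true.
        At s1: Dia r is true.
        At s3: Dia r is true.
      So Box Dia r is true at s6.

No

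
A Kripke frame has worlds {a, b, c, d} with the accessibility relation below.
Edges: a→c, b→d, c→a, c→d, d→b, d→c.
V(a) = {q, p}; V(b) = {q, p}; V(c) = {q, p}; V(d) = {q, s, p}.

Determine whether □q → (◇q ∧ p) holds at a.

At a: □q is true, ◇q ∧ p is true, so □q → (◇q ∧ p) is true.
  At a: □q requires q at every successor {c}.
    At c: q is true.
  So □q is true at a.
  At a: ◇q is true, p is true, so ◇q ∧ p is true.
    At a: ◇q requires q at some successor in {c}.
      q holds at c, so ◇q is true at a.

Yes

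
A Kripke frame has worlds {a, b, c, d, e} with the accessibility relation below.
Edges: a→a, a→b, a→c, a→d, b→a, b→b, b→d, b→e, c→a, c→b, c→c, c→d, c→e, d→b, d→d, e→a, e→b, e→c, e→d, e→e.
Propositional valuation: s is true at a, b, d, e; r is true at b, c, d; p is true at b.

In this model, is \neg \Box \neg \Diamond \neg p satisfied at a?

Yes

At a: \Box \neg \Diamond \neg p is false, so \neg \Box \neg \Diamond \neg p is true.
  At a: \Box \neg \Diamond \neg p requires \neg \Diamond \neg p at every successor {a, b, c, d}.
    \neg \Diamond \neg p fails at a, so \Box \neg \Diamond \neg p is false at a.
      At a: \Diamond \neg p is true, so \neg \Diamond \neg p is false.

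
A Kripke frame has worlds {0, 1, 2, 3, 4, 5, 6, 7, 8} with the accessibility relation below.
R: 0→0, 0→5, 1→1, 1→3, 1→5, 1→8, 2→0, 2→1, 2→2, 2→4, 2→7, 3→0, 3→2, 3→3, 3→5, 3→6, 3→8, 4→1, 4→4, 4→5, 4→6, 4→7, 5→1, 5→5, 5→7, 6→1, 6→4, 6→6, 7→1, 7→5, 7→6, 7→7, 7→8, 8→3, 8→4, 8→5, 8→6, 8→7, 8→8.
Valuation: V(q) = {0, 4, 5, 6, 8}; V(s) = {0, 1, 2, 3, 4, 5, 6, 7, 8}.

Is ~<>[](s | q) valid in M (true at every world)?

No

Let φ = ~<>[](s | q). Evaluate φ at each world:
  0 (successors {0, 5}): φ is false.
  1 (successors {1, 3, 5, 8}): φ is false.
  2 (successors {0, 1, 2, 4, 7}): φ is false.
  3 (successors {0, 2, 3, 5, 6, 8}): φ is false.
  4 (successors {1, 4, 5, 6, 7}): φ is false.
  5 (successors {1, 5, 7}): φ is false.
  6 (successors {1, 4, 6}): φ is false.
  7 (successors {1, 5, 6, 7, 8}): φ is false.
  8 (successors {3, 4, 5, 6, 7, 8}): φ is false.
Detail at 0 (counterexample):
  At 0: <>[](s | q) is true, so ~<>[](s | q) is false.
    At 0: <>[](s | q) requires [](s | q) at some successor in {0, 5}.
      [](s | q) holds at 0, so <>[](s | q) is true at 0.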